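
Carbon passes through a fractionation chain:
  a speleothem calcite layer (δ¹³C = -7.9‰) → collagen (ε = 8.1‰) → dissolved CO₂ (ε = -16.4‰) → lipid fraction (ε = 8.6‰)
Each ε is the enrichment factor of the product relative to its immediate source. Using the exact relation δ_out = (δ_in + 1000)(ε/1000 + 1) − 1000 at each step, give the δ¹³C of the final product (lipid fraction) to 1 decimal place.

step 1: δ = (-7.90 + 1000)·(8.1/1000 + 1) − 1000 = 0.14‰
step 2: δ = (0.14 + 1000)·(-16.4/1000 + 1) − 1000 = -16.27‰
step 3: δ = (-16.27 + 1000)·(8.6/1000 + 1) − 1000 = -7.81‰

-7.8‰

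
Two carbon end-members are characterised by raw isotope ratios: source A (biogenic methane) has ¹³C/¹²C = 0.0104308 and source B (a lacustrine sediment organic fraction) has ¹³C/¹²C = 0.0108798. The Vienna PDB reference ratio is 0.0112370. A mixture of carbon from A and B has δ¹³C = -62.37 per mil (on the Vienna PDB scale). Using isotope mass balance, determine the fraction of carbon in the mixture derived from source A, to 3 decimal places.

0.765

δ_A = (0.0104308/0.0112370 − 1)×1000 = (0.928255 − 1)×1000 = -71.745 per mil
δ_B = (0.0108798/0.0112370 − 1)×1000 = (0.968212 − 1)×1000 = -31.788 per mil
f_A = (δ_mix − δ_B)/(δ_A − δ_B) = (-62.37 − (-31.788))/(-71.745 − (-31.788))
f_A = -30.582 / -39.957 = 0.7654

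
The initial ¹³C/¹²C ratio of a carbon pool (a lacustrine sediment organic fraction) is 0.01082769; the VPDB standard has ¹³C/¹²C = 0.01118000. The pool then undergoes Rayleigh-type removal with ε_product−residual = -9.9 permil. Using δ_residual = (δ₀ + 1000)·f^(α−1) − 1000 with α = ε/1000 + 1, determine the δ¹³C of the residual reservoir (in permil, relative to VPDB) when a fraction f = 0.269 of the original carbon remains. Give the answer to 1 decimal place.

-18.8 permil

δ₀ = (0.01082769/0.01118000 − 1)×1000 = (0.968487 − 1)×1000 = -31.513 permil
α − 1 = ε/1000 = -0.0099
f^(α−1) = 0.269^(-0.0099) = 1.013084
δ_res = (-31.513 + 1000) × 1.013084 − 1000 = 981.159 − 1000 = -18.84 permil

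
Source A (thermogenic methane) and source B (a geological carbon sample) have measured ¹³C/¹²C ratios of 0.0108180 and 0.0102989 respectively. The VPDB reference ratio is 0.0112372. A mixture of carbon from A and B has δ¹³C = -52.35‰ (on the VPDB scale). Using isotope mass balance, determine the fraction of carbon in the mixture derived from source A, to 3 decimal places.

0.674

δ_A = (0.0108180/0.0112372 − 1)×1000 = (0.962695 − 1)×1000 = -37.305‰
δ_B = (0.0102989/0.0112372 − 1)×1000 = (0.916501 − 1)×1000 = -83.499‰
f_A = (δ_mix − δ_B)/(δ_A − δ_B) = (-52.35 − (-83.499))/(-37.305 − (-83.499))
f_A = 31.149 / 46.195 = 0.6743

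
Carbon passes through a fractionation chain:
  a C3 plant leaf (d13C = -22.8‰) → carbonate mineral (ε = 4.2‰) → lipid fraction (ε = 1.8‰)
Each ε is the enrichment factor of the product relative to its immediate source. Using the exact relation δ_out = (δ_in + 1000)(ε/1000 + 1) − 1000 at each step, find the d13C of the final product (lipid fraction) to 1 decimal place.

-16.9‰

step 1: δ = (-22.80 + 1000)·(4.2/1000 + 1) − 1000 = -18.70‰
step 2: δ = (-18.70 + 1000)·(1.8/1000 + 1) − 1000 = -16.93‰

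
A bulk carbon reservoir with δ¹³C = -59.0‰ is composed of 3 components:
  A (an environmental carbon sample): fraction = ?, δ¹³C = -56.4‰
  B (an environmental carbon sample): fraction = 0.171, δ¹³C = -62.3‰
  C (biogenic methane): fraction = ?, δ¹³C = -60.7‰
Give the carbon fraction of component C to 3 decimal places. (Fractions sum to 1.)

0.370

Let f_C and f_A be the unknown fractions; fractions sum to 1 so f_C + f_A = 0.829.
Mass balance: Σ fᵢ·δᵢ = δ_bulk ⇒ f_C·(-60.7) + f_A·(-56.4) = -59.0 − (-10.653) = -48.347
Substitute f_A = 0.829 − f_C:
f_C·(-60.7 − -56.4) = -48.347 − 0.829×(-56.4) = -1.591
f_C = -1.591 / -4.3 = 0.3700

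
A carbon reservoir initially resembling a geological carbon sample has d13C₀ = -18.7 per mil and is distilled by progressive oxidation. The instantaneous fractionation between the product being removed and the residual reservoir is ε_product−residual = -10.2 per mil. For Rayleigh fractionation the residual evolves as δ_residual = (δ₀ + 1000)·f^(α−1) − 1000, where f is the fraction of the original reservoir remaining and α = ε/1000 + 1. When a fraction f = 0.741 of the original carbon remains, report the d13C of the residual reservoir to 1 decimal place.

Rayleigh residual: δ_res = (δ₀ + 1000)·f^(α−1) − 1000
α = ε/1000 + 1 = 0.98980, so α − 1 = -0.01020
f^(α−1) = 0.741^(-0.01020) = 1.003062
δ_res = (-18.7 + 1000) × 1.003062 − 1000 = 984.305 − 1000 = -15.70 per mil

-15.7 per mil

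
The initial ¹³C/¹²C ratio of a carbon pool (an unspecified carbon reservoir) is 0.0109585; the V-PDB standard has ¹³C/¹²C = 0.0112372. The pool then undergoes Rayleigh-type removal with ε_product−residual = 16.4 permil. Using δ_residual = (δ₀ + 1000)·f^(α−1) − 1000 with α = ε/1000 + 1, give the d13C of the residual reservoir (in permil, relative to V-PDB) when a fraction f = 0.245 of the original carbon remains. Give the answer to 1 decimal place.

δ₀ = (0.0109585/0.0112372 − 1)×1000 = (0.975198 − 1)×1000 = -24.802 permil
α − 1 = ε/1000 = 0.0164
f^(α−1) = 0.245^(0.0164) = 0.977197
δ_res = (-24.802 + 1000) × 0.977197 − 1000 = 952.961 − 1000 = -47.04 permil

-47.0 permil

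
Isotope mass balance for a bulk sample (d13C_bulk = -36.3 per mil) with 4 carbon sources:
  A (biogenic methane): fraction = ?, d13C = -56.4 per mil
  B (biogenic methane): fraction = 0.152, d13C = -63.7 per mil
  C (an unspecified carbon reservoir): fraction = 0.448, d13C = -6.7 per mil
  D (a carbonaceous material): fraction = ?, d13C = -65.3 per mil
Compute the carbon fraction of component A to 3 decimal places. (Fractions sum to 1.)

Let f_A and f_D be the unknown fractions; fractions sum to 1 so f_A + f_D = 0.400.
Mass balance: Σ fᵢ·δᵢ = δ_bulk ⇒ f_A·(-56.4) + f_D·(-65.3) = -36.3 − (-12.684) = -23.616
Substitute f_D = 0.400 − f_A:
f_A·(-56.4 − -65.3) = -23.616 − 0.400×(-65.3) = 2.504
f_A = 2.504 / 8.9 = 0.2813

0.281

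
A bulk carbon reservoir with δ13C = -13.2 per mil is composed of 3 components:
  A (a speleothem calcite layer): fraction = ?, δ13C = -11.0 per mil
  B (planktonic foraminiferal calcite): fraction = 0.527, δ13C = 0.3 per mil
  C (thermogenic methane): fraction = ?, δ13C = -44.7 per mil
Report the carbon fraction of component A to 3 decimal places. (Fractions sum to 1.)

Let f_A and f_C be the unknown fractions; fractions sum to 1 so f_A + f_C = 0.473.
Mass balance: Σ fᵢ·δᵢ = δ_bulk ⇒ f_A·(-11.0) + f_C·(-44.7) = -13.2 − (0.158) = -13.358
Substitute f_C = 0.473 − f_A:
f_A·(-11.0 − -44.7) = -13.358 − 0.473×(-44.7) = 7.785
f_A = 7.785 / 33.7 = 0.2310

0.231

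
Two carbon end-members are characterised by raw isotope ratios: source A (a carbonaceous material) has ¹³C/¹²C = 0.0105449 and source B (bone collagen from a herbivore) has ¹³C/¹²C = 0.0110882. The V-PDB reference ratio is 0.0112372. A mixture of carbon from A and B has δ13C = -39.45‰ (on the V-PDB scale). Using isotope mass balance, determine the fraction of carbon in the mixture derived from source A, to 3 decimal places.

δ_A = (0.0105449/0.0112372 − 1)×1000 = (0.938392 − 1)×1000 = -61.608‰
δ_B = (0.0110882/0.0112372 − 1)×1000 = (0.986740 − 1)×1000 = -13.260‰
f_A = (δ_mix − δ_B)/(δ_A − δ_B) = (-39.45 − (-13.260))/(-61.608 − (-13.260))
f_A = -26.190 / -48.348 = 0.5417

0.542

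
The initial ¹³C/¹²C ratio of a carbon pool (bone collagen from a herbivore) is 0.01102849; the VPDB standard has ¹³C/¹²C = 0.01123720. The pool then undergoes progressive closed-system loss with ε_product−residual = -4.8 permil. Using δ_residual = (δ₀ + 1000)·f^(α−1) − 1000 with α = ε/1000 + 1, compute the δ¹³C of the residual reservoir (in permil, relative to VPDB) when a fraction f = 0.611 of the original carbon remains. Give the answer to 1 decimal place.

δ₀ = (0.01102849/0.01123720 − 1)×1000 = (0.981427 − 1)×1000 = -18.573 permil
α − 1 = ε/1000 = -0.0048
f^(α−1) = 0.611^(-0.0048) = 1.002368
δ_res = (-18.573 + 1000) × 1.002368 − 1000 = 983.750 − 1000 = -16.25 permil

-16.2 permil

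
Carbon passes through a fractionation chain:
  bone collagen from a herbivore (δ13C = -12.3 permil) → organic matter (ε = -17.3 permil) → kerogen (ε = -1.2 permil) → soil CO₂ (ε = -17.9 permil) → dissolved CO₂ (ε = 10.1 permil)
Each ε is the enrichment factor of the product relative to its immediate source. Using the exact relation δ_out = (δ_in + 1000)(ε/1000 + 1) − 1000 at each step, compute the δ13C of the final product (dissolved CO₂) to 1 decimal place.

-38.3 permil

step 1: δ = (-12.30 + 1000)·(-17.3/1000 + 1) − 1000 = -29.39 permil
step 2: δ = (-29.39 + 1000)·(-1.2/1000 + 1) − 1000 = -30.55 permil
step 3: δ = (-30.55 + 1000)·(-17.9/1000 + 1) − 1000 = -47.91 permil
step 4: δ = (-47.91 + 1000)·(10.1/1000 + 1) − 1000 = -38.29 permil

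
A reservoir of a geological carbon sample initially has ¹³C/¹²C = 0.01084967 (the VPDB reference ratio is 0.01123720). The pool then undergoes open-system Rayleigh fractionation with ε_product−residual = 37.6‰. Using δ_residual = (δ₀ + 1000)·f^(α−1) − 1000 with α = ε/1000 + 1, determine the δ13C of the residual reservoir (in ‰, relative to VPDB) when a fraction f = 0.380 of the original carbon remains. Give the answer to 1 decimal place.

δ₀ = (0.01084967/0.01123720 − 1)×1000 = (0.965514 − 1)×1000 = -34.486‰
α − 1 = ε/1000 = 0.0376
f^(α−1) = 0.380^(0.0376) = 0.964273
δ_res = (-34.486 + 1000) × 0.964273 − 1000 = 931.018 − 1000 = -68.98‰

-69.0‰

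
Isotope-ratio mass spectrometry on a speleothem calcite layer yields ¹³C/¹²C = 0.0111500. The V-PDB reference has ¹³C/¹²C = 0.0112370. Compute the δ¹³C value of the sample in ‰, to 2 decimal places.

-7.74‰

δ¹³C = (R_sample / R_standard − 1) × 1000
R_sample / R_standard = 0.0111500 / 0.0112370 = 0.992258
δ¹³C = (0.992258 − 1) × 1000 = -7.742‰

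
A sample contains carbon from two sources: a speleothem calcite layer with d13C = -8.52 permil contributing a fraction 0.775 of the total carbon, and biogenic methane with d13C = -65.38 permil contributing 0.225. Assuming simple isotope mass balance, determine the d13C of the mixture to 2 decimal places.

-21.31 permil

δ_mix = f_A·δ_A + f_B·δ_B
δ_mix = 0.775 × (-8.52) + 0.225 × (-65.38)
δ_mix = -6.603 + -14.710 = -21.313 permil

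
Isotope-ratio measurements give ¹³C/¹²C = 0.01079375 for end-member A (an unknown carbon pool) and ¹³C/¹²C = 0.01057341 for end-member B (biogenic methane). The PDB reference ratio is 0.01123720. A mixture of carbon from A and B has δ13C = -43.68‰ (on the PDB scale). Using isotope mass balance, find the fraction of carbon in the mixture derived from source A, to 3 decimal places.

0.785

δ_A = (0.01079375/0.01123720 − 1)×1000 = (0.960537 − 1)×1000 = -39.463‰
δ_B = (0.01057341/0.01123720 − 1)×1000 = (0.940929 − 1)×1000 = -59.071‰
f_A = (δ_mix − δ_B)/(δ_A − δ_B) = (-43.68 − (-59.071))/(-39.463 − (-59.071))
f_A = 15.391 / 19.608 = 0.7849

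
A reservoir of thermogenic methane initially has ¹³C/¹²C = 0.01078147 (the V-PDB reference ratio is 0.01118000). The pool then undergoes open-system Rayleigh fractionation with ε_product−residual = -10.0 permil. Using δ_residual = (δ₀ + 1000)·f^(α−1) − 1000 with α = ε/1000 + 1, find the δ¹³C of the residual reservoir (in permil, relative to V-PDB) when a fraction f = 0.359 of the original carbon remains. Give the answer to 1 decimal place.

δ₀ = (0.01078147/0.01118000 − 1)×1000 = (0.964353 − 1)×1000 = -35.647 permil
α − 1 = ε/1000 = -0.0100
f^(α−1) = 0.359^(-0.0100) = 1.010297
δ_res = (-35.647 + 1000) × 1.010297 − 1000 = 974.283 − 1000 = -25.72 permil

-25.7 permil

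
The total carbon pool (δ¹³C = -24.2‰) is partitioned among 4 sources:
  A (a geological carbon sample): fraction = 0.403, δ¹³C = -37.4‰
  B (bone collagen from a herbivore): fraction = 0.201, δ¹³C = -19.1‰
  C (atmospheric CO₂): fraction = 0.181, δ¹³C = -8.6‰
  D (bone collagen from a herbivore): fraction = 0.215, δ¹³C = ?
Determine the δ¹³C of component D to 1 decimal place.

-17.4‰

Isotope mass balance: δ_bulk = Σ fᵢ·δᵢ.
-24.2 = 0.403×(-37.4) + 0.201×(-19.1) + 0.181×(-8.6) + 0.215×δ_D
0.215·δ_D = -24.2 − (-20.468) = -3.732
δ_D = -3.732 / 0.215 = -17.36‰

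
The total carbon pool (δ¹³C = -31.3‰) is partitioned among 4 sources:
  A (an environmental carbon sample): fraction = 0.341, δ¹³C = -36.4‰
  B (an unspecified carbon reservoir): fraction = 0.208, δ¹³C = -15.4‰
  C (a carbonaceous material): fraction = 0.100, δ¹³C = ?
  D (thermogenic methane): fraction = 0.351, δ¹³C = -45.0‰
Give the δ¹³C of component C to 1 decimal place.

Isotope mass balance: δ_bulk = Σ fᵢ·δᵢ.
-31.3 = 0.341×(-36.4) + 0.208×(-15.4) + 0.100×δ_C + 0.351×(-45.0)
0.100·δ_C = -31.3 − (-31.411) = 0.111
δ_C = 0.111 / 0.100 = 1.11‰

1.1‰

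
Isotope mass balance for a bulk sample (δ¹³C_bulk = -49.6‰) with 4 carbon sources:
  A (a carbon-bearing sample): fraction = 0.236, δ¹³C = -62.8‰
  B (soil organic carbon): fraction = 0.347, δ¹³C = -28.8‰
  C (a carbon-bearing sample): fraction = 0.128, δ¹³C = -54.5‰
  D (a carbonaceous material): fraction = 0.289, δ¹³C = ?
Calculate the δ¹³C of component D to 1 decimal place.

Isotope mass balance: δ_bulk = Σ fᵢ·δᵢ.
-49.6 = 0.236×(-62.8) + 0.347×(-28.8) + 0.128×(-54.5) + 0.289×δ_D
0.289·δ_D = -49.6 − (-31.790) = -17.810
δ_D = -17.810 / 0.289 = -61.62‰

-61.6‰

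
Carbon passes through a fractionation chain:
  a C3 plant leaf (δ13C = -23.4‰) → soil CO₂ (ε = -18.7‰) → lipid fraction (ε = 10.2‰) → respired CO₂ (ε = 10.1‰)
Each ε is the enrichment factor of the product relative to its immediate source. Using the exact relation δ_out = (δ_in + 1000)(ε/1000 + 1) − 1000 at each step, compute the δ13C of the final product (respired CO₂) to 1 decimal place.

step 1: δ = (-23.40 + 1000)·(-18.7/1000 + 1) − 1000 = -41.66‰
step 2: δ = (-41.66 + 1000)·(10.2/1000 + 1) − 1000 = -31.89‰
step 3: δ = (-31.89 + 1000)·(10.1/1000 + 1) − 1000 = -22.11‰

-22.1‰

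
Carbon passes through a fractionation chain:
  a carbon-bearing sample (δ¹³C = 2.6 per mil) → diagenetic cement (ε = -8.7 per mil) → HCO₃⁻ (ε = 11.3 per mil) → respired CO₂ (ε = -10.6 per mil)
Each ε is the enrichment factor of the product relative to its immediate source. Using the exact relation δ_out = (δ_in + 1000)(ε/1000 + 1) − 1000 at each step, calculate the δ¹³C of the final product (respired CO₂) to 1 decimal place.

step 1: δ = (2.60 + 1000)·(-8.7/1000 + 1) − 1000 = -6.12 per mil
step 2: δ = (-6.12 + 1000)·(11.3/1000 + 1) − 1000 = 5.11 per mil
step 3: δ = (5.11 + 1000)·(-10.6/1000 + 1) − 1000 = -5.55 per mil

-5.5 per mil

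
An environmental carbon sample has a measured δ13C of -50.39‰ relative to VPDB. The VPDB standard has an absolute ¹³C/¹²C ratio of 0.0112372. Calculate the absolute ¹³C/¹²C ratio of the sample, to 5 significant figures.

0.010671

R_sample = R_standard × (δ13C/1000 + 1)
R_sample = 0.0112372 × (-50.39/1000 + 1) = 0.0112372 × 0.949610
R_sample = 0.0106710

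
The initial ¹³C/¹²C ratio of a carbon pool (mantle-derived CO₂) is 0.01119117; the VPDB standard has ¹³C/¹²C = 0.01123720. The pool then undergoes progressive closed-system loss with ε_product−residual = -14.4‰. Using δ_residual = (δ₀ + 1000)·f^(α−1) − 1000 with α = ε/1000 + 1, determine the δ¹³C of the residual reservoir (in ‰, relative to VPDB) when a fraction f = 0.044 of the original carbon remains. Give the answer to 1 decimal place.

δ₀ = (0.01119117/0.01123720 − 1)×1000 = (0.995904 − 1)×1000 = -4.096‰
α − 1 = ε/1000 = -0.0144
f^(α−1) = 0.044^(-0.0144) = 1.046006
δ_res = (-4.096 + 1000) × 1.046006 − 1000 = 1041.722 − 1000 = 41.72‰

41.7‰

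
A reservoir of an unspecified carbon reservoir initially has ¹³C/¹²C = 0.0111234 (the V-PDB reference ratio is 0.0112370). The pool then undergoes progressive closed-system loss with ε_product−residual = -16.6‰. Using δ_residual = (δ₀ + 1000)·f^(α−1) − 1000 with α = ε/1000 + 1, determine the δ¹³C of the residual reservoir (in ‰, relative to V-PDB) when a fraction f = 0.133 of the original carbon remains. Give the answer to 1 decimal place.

δ₀ = (0.0111234/0.0112370 − 1)×1000 = (0.989891 − 1)×1000 = -10.109‰
α − 1 = ε/1000 = -0.0166
f^(α−1) = 0.133^(-0.0166) = 1.034056
δ_res = (-10.109 + 1000) × 1.034056 − 1000 = 1023.602 − 1000 = 23.60‰

23.6‰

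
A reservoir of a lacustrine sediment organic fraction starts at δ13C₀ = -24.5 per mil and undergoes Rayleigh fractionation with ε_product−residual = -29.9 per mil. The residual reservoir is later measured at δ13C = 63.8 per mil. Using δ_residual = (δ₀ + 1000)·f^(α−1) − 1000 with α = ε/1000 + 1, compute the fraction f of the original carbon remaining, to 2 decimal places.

0.06

α − 1 = ε/1000 = -0.0299
(δ_res + 1000)/(δ₀ + 1000) = (63.8 + 1000)/(-24.5 + 1000) = 1063.8/975.5 = 1.090518
f = 1.090518^(1/-0.0299) = exp(ln(1.090518)/-0.0299) = exp(0.08665/-0.0299)
f = exp(-2.8981) = 0.0551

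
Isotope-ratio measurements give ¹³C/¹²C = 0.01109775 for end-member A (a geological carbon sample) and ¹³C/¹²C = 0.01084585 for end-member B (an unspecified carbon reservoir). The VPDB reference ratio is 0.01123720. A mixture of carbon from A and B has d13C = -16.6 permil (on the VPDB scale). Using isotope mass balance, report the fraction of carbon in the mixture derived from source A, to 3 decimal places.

δ_A = (0.01109775/0.01123720 − 1)×1000 = (0.987590 − 1)×1000 = -12.410 permil
δ_B = (0.01084585/0.01123720 − 1)×1000 = (0.965174 − 1)×1000 = -34.826 permil
f_A = (δ_mix − δ_B)/(δ_A − δ_B) = (-16.6 − (-34.826))/(-12.410 − (-34.826))
f_A = 18.226 / 22.417 = 0.8131

0.813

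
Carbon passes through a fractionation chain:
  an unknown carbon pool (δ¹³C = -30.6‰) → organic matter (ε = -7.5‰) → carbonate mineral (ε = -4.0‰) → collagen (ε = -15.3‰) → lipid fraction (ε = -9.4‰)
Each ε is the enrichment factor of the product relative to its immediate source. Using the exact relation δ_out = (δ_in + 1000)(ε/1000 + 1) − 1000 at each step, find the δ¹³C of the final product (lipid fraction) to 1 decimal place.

step 1: δ = (-30.60 + 1000)·(-7.5/1000 + 1) − 1000 = -37.87‰
step 2: δ = (-37.87 + 1000)·(-4.0/1000 + 1) − 1000 = -41.72‰
step 3: δ = (-41.72 + 1000)·(-15.3/1000 + 1) − 1000 = -56.38‰
step 4: δ = (-56.38 + 1000)·(-9.4/1000 + 1) − 1000 = -65.25‰

-65.3‰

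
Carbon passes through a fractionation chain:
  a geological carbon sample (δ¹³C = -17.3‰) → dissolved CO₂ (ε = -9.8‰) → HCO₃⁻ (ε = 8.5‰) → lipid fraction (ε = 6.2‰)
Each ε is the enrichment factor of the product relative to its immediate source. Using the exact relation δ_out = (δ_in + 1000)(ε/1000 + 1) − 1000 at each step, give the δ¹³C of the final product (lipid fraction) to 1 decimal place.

-12.6‰

step 1: δ = (-17.30 + 1000)·(-9.8/1000 + 1) − 1000 = -26.93‰
step 2: δ = (-26.93 + 1000)·(8.5/1000 + 1) − 1000 = -18.66‰
step 3: δ = (-18.66 + 1000)·(6.2/1000 + 1) − 1000 = -12.58‰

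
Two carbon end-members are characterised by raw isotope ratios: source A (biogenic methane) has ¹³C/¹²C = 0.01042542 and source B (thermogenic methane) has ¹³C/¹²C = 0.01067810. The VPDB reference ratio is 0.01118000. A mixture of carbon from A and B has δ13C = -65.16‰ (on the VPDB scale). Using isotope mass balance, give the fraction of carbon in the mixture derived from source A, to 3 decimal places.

δ_A = (0.01042542/0.01118000 − 1)×1000 = (0.932506 − 1)×1000 = -67.494‰
δ_B = (0.01067810/0.01118000 − 1)×1000 = (0.955107 − 1)×1000 = -44.893‰
f_A = (δ_mix − δ_B)/(δ_A − δ_B) = (-65.16 − (-44.893))/(-67.494 − (-44.893))
f_A = -20.267 / -22.601 = 0.8967

0.897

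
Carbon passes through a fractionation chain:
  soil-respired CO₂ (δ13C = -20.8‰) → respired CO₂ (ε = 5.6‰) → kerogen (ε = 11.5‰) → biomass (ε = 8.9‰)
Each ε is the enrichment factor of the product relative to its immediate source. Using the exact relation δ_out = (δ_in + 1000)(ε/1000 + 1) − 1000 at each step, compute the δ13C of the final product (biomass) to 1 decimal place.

4.9‰

step 1: δ = (-20.80 + 1000)·(5.6/1000 + 1) − 1000 = -15.32‰
step 2: δ = (-15.32 + 1000)·(11.5/1000 + 1) − 1000 = -3.99‰
step 3: δ = (-3.99 + 1000)·(8.9/1000 + 1) − 1000 = 4.87‰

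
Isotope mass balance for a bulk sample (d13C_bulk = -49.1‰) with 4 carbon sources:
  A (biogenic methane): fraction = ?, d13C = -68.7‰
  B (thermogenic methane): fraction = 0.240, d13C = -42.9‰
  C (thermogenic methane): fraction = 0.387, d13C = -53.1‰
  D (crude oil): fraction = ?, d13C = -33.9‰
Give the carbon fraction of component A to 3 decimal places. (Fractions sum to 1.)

Let f_A and f_D be the unknown fractions; fractions sum to 1 so f_A + f_D = 0.373.
Mass balance: Σ fᵢ·δᵢ = δ_bulk ⇒ f_A·(-68.7) + f_D·(-33.9) = -49.1 − (-30.846) = -18.254
Substitute f_D = 0.373 − f_A:
f_A·(-68.7 − -33.9) = -18.254 − 0.373×(-33.9) = -5.610
f_A = -5.610 / -34.8 = 0.1612

0.161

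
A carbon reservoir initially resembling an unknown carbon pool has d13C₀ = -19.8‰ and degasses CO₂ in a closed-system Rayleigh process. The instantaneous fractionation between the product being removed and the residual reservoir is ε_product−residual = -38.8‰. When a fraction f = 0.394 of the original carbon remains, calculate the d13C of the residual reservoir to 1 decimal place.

16.3‰

Rayleigh residual: δ_res = (δ₀ + 1000)·f^(α−1) − 1000
α = ε/1000 + 1 = 0.96120, so α − 1 = -0.03880
f^(α−1) = 0.394^(-0.03880) = 1.036799
δ_res = (-19.8 + 1000) × 1.036799 − 1000 = 1016.271 − 1000 = 16.27‰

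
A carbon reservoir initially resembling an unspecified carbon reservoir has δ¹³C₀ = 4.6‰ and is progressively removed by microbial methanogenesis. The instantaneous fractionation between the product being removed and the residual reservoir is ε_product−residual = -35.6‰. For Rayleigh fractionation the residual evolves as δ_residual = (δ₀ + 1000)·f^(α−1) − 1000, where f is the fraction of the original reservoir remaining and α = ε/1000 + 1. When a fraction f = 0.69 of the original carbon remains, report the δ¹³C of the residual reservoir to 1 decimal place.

Rayleigh residual: δ_res = (δ₀ + 1000)·f^(α−1) − 1000
α = ε/1000 + 1 = 0.96440, so α − 1 = -0.03560
f^(α−1) = 0.69^(-0.03560) = 1.013298
δ_res = (4.6 + 1000) × 1.013298 − 1000 = 1017.959 − 1000 = 17.96‰

18.0‰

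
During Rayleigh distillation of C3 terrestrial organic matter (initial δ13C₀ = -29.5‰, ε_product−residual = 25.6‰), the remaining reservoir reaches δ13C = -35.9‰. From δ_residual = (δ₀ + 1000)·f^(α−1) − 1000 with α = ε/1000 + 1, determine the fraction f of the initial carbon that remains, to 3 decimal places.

α − 1 = ε/1000 = 0.0256
(δ_res + 1000)/(δ₀ + 1000) = (-35.9 + 1000)/(-29.5 + 1000) = 964.1/970.5 = 0.993405
f = 0.993405^(1/0.0256) = exp(ln(0.993405)/0.0256) = exp(-0.00662/0.0256)
f = exp(-0.2585) = 0.7722

0.772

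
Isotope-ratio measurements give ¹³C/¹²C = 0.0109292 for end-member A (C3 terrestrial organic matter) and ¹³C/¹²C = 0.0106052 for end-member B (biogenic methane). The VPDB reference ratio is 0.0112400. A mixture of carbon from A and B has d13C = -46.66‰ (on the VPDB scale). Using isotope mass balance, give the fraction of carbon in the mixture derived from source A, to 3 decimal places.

δ_A = (0.0109292/0.0112400 − 1)×1000 = (0.972349 − 1)×1000 = -27.651‰
δ_B = (0.0106052/0.0112400 − 1)×1000 = (0.943523 − 1)×1000 = -56.477‰
f_A = (δ_mix − δ_B)/(δ_A − δ_B) = (-46.66 − (-56.477))/(-27.651 − (-56.477))
f_A = 9.817 / 28.826 = 0.3406

0.341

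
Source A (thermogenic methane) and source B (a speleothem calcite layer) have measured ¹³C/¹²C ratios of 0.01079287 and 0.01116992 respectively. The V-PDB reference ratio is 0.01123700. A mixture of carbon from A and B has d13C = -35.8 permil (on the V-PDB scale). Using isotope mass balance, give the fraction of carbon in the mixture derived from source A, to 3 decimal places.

0.889

δ_A = (0.01079287/0.01123700 − 1)×1000 = (0.960476 − 1)×1000 = -39.524 permil
δ_B = (0.01116992/0.01123700 − 1)×1000 = (0.994030 − 1)×1000 = -5.970 permil
f_A = (δ_mix − δ_B)/(δ_A − δ_B) = (-35.8 − (-5.970))/(-39.524 − (-5.970))
f_A = -29.830 / -33.554 = 0.8890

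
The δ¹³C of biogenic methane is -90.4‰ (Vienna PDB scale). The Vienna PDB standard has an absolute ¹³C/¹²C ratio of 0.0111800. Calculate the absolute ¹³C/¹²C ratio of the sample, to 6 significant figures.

0.0101693

R_sample = R_standard × (δ¹³C/1000 + 1)
R_sample = 0.0111800 × (-90.4/1000 + 1) = 0.0111800 × 0.909600
R_sample = 0.0101693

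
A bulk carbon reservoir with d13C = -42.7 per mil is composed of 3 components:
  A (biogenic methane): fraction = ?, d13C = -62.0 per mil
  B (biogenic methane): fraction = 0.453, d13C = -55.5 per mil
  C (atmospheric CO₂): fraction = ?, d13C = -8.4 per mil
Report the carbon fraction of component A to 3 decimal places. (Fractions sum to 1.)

0.242

Let f_A and f_C be the unknown fractions; fractions sum to 1 so f_A + f_C = 0.547.
Mass balance: Σ fᵢ·δᵢ = δ_bulk ⇒ f_A·(-62.0) + f_C·(-8.4) = -42.7 − (-25.142) = -17.559
Substitute f_C = 0.547 − f_A:
f_A·(-62.0 − -8.4) = -17.559 − 0.547×(-8.4) = -12.964
f_A = -12.964 / -53.6 = 0.2419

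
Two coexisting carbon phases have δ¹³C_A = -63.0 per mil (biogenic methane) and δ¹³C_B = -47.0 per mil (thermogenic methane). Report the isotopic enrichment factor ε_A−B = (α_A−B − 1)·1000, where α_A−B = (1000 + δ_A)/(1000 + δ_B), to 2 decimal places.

α_A−B = (1000 + -63.0) / (1000 + -47.0) = 937.0 / 953.0 = 0.983211
ε_A−B = (0.983211 − 1) × 1000 = -16.789 per mil
(The approximation ε ≈ δ_A − δ_B would give -16.0 per mil.)

-16.79 per mil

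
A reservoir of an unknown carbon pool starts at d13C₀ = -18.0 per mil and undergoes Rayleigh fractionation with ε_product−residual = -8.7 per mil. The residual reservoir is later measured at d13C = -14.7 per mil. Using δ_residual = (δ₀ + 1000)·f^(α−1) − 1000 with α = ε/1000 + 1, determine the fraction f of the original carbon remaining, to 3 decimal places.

α − 1 = ε/1000 = -0.0087
(δ_res + 1000)/(δ₀ + 1000) = (-14.7 + 1000)/(-18.0 + 1000) = 985.3/982.0 = 1.003360
f = 1.003360^(1/-0.0087) = exp(ln(1.003360)/-0.0087) = exp(0.00335/-0.0087)
f = exp(-0.3856) = 0.6800

0.680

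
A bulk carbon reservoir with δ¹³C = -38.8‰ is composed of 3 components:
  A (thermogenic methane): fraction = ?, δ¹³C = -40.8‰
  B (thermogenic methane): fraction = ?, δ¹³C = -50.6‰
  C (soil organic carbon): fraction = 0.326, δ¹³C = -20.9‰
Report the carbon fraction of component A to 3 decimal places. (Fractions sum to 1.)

Let f_A and f_B be the unknown fractions; fractions sum to 1 so f_A + f_B = 0.674.
Mass balance: Σ fᵢ·δᵢ = δ_bulk ⇒ f_A·(-40.8) + f_B·(-50.6) = -38.8 − (-6.813) = -31.987
Substitute f_B = 0.674 − f_A:
f_A·(-40.8 − -50.6) = -31.987 − 0.674×(-50.6) = 2.118
f_A = 2.118 / 9.8 = 0.2161

0.216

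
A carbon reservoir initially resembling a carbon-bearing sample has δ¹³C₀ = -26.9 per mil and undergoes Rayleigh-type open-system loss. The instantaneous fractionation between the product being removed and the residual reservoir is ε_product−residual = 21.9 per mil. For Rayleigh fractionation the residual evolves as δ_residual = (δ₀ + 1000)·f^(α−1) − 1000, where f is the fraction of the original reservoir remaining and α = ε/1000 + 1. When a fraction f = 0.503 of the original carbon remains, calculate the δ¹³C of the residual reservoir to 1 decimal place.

Rayleigh residual: δ_res = (δ₀ + 1000)·f^(α−1) − 1000
α = ε/1000 + 1 = 1.02190, so α − 1 = 0.02190
f^(α−1) = 0.503^(0.02190) = 0.985064
δ_res = (-26.9 + 1000) × 0.985064 − 1000 = 958.566 − 1000 = -41.43 per mil

-41.4 per mil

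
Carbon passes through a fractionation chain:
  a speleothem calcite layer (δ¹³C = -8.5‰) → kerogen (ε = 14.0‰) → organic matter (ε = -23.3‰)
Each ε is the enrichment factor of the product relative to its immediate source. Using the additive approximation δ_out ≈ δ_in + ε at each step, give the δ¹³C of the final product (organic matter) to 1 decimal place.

-17.8‰

step 1: δ ≈ -8.5 + (14.0) = 5.5‰
step 2: δ ≈ 5.5 + (-23.3) = -17.8‰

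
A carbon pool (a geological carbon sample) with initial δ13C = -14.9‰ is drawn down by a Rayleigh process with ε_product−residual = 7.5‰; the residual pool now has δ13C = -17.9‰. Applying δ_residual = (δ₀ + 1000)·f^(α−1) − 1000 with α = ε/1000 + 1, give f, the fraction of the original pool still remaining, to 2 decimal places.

α − 1 = ε/1000 = 0.0075
(δ_res + 1000)/(δ₀ + 1000) = (-17.9 + 1000)/(-14.9 + 1000) = 982.1/985.1 = 0.996955
f = 0.996955^(1/0.0075) = exp(ln(0.996955)/0.0075) = exp(-0.00305/0.0075)
f = exp(-0.4067) = 0.6659

0.67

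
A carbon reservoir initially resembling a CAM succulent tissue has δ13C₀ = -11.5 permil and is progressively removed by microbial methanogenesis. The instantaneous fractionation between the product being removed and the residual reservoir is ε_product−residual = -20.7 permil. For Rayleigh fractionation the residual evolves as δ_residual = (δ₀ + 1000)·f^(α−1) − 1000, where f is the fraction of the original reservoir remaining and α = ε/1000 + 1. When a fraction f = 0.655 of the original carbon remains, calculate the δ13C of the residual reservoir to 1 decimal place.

Rayleigh residual: δ_res = (δ₀ + 1000)·f^(α−1) − 1000
α = ε/1000 + 1 = 0.97930, so α − 1 = -0.02070
f^(α−1) = 0.655^(-0.02070) = 1.008797
δ_res = (-11.5 + 1000) × 1.008797 − 1000 = 997.196 − 1000 = -2.80 permil

-2.8 permil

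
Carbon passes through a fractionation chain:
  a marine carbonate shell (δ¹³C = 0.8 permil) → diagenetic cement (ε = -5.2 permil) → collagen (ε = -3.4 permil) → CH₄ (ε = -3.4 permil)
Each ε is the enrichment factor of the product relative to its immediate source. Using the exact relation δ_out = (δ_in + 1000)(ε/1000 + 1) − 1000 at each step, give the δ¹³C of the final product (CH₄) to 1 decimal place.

-11.2 permil

step 1: δ = (0.80 + 1000)·(-5.2/1000 + 1) − 1000 = -4.40 permil
step 2: δ = (-4.40 + 1000)·(-3.4/1000 + 1) − 1000 = -7.79 permil
step 3: δ = (-7.79 + 1000)·(-3.4/1000 + 1) − 1000 = -11.16 permil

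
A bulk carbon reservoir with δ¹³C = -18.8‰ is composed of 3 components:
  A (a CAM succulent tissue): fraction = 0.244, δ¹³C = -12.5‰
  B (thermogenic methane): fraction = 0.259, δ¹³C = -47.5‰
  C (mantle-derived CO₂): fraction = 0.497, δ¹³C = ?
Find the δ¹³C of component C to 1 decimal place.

-6.9‰

Isotope mass balance: δ_bulk = Σ fᵢ·δᵢ.
-18.8 = 0.244×(-12.5) + 0.259×(-47.5) + 0.497×δ_C
0.497·δ_C = -18.8 − (-15.352) = -3.448
δ_C = -3.448 / 0.497 = -6.94‰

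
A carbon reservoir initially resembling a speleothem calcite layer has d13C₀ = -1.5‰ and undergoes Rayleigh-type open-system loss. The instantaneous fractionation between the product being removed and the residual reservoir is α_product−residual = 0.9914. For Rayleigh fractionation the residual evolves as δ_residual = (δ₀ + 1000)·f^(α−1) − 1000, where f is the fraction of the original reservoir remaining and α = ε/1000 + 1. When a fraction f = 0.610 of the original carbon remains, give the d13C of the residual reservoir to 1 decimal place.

2.8‰

Rayleigh residual: δ_res = (δ₀ + 1000)·f^(α−1) − 1000
α − 1 = -0.00860
f^(α−1) = 0.610^(-0.00860) = 1.004260
δ_res = (-1.5 + 1000) × 1.004260 − 1000 = 1002.754 − 1000 = 2.75‰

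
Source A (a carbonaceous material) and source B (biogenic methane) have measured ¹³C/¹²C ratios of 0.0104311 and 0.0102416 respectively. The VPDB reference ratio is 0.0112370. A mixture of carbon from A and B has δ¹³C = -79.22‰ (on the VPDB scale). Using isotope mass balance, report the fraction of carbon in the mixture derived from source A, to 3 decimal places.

0.555

δ_A = (0.0104311/0.0112370 − 1)×1000 = (0.928282 − 1)×1000 = -71.718‰
δ_B = (0.0102416/0.0112370 − 1)×1000 = (0.911418 − 1)×1000 = -88.582‰
f_A = (δ_mix − δ_B)/(δ_A − δ_B) = (-79.22 − (-88.582))/(-71.718 − (-88.582))
f_A = 9.362 / 16.864 = 0.5552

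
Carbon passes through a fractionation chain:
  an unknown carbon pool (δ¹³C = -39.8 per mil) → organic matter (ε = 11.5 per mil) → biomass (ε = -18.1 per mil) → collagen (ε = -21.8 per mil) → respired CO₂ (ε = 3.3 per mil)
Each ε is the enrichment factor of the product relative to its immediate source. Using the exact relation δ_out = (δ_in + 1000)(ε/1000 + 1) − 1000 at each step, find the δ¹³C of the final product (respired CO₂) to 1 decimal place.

step 1: δ = (-39.80 + 1000)·(11.5/1000 + 1) − 1000 = -28.76 per mil
step 2: δ = (-28.76 + 1000)·(-18.1/1000 + 1) − 1000 = -46.34 per mil
step 3: δ = (-46.34 + 1000)·(-21.8/1000 + 1) − 1000 = -67.13 per mil
step 4: δ = (-67.13 + 1000)·(3.3/1000 + 1) − 1000 = -64.05 per mil

-64.0 per mil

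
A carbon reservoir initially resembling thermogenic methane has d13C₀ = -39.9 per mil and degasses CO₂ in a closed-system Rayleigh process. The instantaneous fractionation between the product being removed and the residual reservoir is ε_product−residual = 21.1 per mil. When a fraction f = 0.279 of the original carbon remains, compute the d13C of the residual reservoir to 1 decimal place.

-65.4 per mil

Rayleigh residual: δ_res = (δ₀ + 1000)·f^(α−1) − 1000
α = ε/1000 + 1 = 1.02110, so α − 1 = 0.02110
f^(α−1) = 0.279^(0.02110) = 0.973424
δ_res = (-39.9 + 1000) × 0.973424 − 1000 = 934.585 − 1000 = -65.42 per mil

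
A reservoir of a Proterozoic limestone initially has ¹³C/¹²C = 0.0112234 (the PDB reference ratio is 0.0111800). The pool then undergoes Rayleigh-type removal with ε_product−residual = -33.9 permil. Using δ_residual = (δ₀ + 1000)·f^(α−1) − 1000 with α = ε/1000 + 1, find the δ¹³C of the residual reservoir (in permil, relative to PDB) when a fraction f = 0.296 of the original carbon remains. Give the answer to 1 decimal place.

δ₀ = (0.0112234/0.0111800 − 1)×1000 = (1.003882 − 1)×1000 = 3.882 permil
α − 1 = ε/1000 = -0.0339
f^(α−1) = 0.296^(-0.0339) = 1.042133
δ_res = (3.882 + 1000) × 1.042133 − 1000 = 1046.179 − 1000 = 46.18 permil

46.2 permil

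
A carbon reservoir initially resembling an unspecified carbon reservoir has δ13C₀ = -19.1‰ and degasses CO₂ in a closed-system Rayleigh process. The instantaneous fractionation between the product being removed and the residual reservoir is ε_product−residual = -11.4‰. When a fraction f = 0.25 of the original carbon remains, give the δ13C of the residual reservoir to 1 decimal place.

Rayleigh residual: δ_res = (δ₀ + 1000)·f^(α−1) − 1000
α = ε/1000 + 1 = 0.98860, so α − 1 = -0.01140
f^(α−1) = 0.25^(-0.01140) = 1.015929
δ_res = (-19.1 + 1000) × 1.015929 − 1000 = 996.525 − 1000 = -3.47‰

-3.5‰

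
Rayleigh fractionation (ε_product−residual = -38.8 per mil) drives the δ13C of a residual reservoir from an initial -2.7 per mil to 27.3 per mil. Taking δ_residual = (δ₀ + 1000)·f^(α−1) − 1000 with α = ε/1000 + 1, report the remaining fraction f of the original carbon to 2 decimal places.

0.47

α − 1 = ε/1000 = -0.0388
(δ_res + 1000)/(δ₀ + 1000) = (27.3 + 1000)/(-2.7 + 1000) = 1027.3/997.3 = 1.030081
f = 1.030081^(1/-0.0388) = exp(ln(1.030081)/-0.0388) = exp(0.02964/-0.0388)
f = exp(-0.7639) = 0.4659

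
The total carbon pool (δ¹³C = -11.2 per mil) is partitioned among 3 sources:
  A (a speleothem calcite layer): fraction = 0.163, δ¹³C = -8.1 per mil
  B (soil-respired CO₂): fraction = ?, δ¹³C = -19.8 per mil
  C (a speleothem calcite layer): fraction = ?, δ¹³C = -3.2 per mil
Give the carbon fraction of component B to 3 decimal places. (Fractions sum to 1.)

Let f_B and f_C be the unknown fractions; fractions sum to 1 so f_B + f_C = 0.837.
Mass balance: Σ fᵢ·δᵢ = δ_bulk ⇒ f_B·(-19.8) + f_C·(-3.2) = -11.2 − (-1.320) = -9.880
Substitute f_C = 0.837 − f_B:
f_B·(-19.8 − -3.2) = -9.880 − 0.837×(-3.2) = -7.201
f_B = -7.201 / -16.6 = 0.4338

0.434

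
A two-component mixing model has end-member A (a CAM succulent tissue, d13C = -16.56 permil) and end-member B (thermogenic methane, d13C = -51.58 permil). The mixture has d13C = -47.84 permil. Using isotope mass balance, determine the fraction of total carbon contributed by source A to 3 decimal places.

δ_mix = f_A·δ_A + (1 − f_A)·δ_B  ⇒  f_A = (δ_mix − δ_B)/(δ_A − δ_B)
f_A = (-47.84 − (-51.58)) / (-16.56 − (-51.58))
f_A = 3.74 / 35.02 = 0.1068

0.107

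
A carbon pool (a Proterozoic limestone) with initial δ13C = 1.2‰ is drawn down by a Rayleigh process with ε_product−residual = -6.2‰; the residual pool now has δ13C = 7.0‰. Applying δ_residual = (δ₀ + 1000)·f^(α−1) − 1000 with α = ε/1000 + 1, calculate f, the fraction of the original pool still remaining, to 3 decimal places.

0.394

α − 1 = ε/1000 = -0.0062
(δ_res + 1000)/(δ₀ + 1000) = (7.0 + 1000)/(1.2 + 1000) = 1007.0/1001.2 = 1.005793
f = 1.005793^(1/-0.0062) = exp(ln(1.005793)/-0.0062) = exp(0.00578/-0.0062)
f = exp(-0.9317) = 0.3939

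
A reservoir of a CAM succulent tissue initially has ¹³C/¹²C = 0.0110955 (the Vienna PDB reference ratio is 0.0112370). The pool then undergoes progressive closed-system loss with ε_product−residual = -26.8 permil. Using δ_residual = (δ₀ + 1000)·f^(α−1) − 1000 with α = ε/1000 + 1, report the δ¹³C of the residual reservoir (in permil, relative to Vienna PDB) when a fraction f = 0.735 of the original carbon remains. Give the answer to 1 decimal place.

-4.4 permil

δ₀ = (0.0110955/0.0112370 − 1)×1000 = (0.987408 − 1)×1000 = -12.592 permil
α − 1 = ε/1000 = -0.0268
f^(α−1) = 0.735^(-0.0268) = 1.008285
δ_res = (-12.592 + 1000) × 1.008285 − 1000 = 995.589 − 1000 = -4.41 permil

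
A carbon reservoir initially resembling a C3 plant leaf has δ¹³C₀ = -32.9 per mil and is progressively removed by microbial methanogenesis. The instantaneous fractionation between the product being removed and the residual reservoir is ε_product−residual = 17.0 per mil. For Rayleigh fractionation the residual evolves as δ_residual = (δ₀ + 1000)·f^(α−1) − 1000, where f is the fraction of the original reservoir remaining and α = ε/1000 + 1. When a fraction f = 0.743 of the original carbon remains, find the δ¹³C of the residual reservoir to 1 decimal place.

-37.8 per mil

Rayleigh residual: δ_res = (δ₀ + 1000)·f^(α−1) − 1000
α = ε/1000 + 1 = 1.01700, so α − 1 = 0.01700
f^(α−1) = 0.743^(0.01700) = 0.994963
δ_res = (-32.9 + 1000) × 0.994963 − 1000 = 962.228 − 1000 = -37.77 per mil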